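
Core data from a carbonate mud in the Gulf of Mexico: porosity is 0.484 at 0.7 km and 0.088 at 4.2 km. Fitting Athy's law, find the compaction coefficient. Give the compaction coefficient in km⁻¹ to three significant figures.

0.487 km⁻¹

Athy: n(z) = n₀ e^(−βz) ⇒ n₁/n₂ = e^{β(z₂−z₁)} ⇒ β = ln(n₁/n₂)/(z₂−z₁)
β = ln(0.484/0.088) / (4.2 − 0.7) = ln(5.5) / 3.5 = 1.7047 / 3.5 = 0.4871 km⁻¹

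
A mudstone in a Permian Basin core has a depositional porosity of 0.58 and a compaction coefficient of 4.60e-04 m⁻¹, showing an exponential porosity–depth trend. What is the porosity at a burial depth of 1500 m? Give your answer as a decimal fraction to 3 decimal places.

Working in km (1 km = 1000 m; β in km⁻¹ = β in m⁻¹ × 1000):
phi = phi₀·exp(−β·Z) = 0.58 × exp(−0.46 × 1.5) = 0.58 × exp(−0.69)
  = 0.58 × 0.5016 = 0.2909

0.291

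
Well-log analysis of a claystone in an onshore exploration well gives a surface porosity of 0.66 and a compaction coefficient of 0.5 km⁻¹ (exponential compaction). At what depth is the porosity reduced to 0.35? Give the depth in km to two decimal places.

1.27 km

Invert Athy's law: d = ln(n₀/n) / β
d = ln(0.66/0.35) / 0.5 = ln(1.886) / 0.5 = 0.6343 / 0.5 = 1.269 km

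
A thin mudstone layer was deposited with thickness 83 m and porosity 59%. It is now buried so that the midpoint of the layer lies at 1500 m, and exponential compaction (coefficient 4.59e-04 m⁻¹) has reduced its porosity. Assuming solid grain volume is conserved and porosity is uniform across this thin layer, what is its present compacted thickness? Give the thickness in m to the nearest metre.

Working in km (1 km = 1000 m; β in km⁻¹ = β in m⁻¹ × 1000):
Porosity at 1.5 km: φ = 0.59·exp(−0.459×1.5) = 0.2964
Solid-volume conservation: h(1−φ) = h₀(1−φ₀) ⇒ h = h₀·(1−φ₀)/(1−φ)
h = 0.083 × (1 − 0.59)/(1 − 0.2964) = 0.083 × 0.5827 = 0.0484 km

48 m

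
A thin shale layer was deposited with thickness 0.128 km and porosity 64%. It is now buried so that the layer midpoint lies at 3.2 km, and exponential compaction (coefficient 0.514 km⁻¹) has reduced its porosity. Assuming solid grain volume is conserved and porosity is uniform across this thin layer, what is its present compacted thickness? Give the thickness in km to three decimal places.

0.053 km

Porosity at 3.2 km: phi = 0.64·exp(−0.514×3.2) = 0.1236
Solid-volume conservation: h(1−phi) = h₀(1−phi₀) ⇒ h = h₀·(1−phi₀)/(1−phi)
h = 0.128 × (1 − 0.64)/(1 − 0.1236) = 0.128 × 0.4107 = 0.0526 km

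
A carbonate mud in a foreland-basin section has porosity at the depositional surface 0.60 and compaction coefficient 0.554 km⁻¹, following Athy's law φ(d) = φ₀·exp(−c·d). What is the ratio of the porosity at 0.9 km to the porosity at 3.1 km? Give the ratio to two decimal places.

φ(d₁)/φ(d₂) = e^(−c·d₁)/e^(−c·d₂) = e^{c(d₂−d₁)}
= exp(0.554 × 2.2) = exp(1.219) = 3.3831

3.38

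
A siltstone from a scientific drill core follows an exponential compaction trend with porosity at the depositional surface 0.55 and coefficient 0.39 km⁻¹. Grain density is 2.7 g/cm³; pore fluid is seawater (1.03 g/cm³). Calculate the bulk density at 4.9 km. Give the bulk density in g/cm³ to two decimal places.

2.56 g/cm³

Porosity at depth: n = 0.55·exp(−0.39×4.9) = 0.55×0.1479 = 0.0814
Bulk density: ρ_b = (1−n)ρ_g + n·ρ_f = 0.9186×2.7 + 0.0814×1.03
       = 2.480 + 0.084 = 2.564 g/cm³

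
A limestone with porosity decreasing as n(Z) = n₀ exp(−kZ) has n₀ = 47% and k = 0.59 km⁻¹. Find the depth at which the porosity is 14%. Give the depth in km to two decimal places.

2.05 km

Invert Athy's law: Z = ln(n₀/n) / k
Z = ln(0.47/0.14) / 0.59 = ln(3.357) / 0.59 = 1.2111 / 0.59 = 2.053 km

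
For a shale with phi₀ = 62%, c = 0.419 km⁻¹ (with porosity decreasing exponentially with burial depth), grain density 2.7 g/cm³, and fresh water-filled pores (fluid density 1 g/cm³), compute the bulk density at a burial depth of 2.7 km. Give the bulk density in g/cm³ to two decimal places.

Porosity at depth: phi = 0.62·exp(−0.419×2.7) = 0.62×0.3226 = 0.2000
Bulk density: ρ_b = (1−phi)ρ_g + phi·ρ_f = 0.8000×2.7 + 0.2000×1
       = 2.160 + 0.200 = 2.360 g/cm³

2.36 g/cm³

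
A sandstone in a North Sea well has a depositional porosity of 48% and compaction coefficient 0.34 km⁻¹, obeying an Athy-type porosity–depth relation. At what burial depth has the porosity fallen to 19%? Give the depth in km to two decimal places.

2.73 km

Invert Athy's law: z = ln(phi₀/phi) / c
z = ln(0.48/0.19) / 0.34 = ln(2.526) / 0.34 = 0.9268 / 0.34 = 2.726 km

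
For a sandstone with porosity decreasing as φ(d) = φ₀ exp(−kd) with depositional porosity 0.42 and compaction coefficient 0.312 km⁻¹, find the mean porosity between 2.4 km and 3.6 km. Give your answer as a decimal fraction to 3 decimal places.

⟨φ⟩ = (1/(d₂−d₁)) ∫ φ₀ e^(−kd) dd = φ₀·(e^(−k·d₁) − e^(−k·d₂)) / (k·(d₂−d₁))
e^(−0.312×2.4) = 0.4729; e^(−0.312×3.6) = 0.3252
⟨φ⟩ = 0.42 × (0.4729 − 0.3252) / (0.312 × 1.2) = 0.42 × 0.3945 = 0.1657

0.166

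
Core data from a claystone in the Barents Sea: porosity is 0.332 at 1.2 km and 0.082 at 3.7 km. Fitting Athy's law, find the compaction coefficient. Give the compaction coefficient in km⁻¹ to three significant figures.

Athy: n(d) = n₀ e^(−kd) ⇒ n₁/n₂ = e^{k(d₂−d₁)} ⇒ k = ln(n₁/n₂)/(d₂−d₁)
k = ln(0.332/0.082) / (3.7 − 1.2) = ln(4.049) / 2.5 = 1.3984 / 2.5 = 0.5594 km⁻¹

0.559 km⁻¹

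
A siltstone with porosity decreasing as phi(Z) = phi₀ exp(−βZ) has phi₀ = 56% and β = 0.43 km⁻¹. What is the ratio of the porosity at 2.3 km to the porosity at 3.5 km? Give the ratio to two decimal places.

1.68

phi(Z₁)/phi(Z₂) = e^(−β·Z₁)/e^(−β·Z₂) = e^{β(Z₂−Z₁)}
= exp(0.43 × 1.2) = exp(0.516) = 1.6753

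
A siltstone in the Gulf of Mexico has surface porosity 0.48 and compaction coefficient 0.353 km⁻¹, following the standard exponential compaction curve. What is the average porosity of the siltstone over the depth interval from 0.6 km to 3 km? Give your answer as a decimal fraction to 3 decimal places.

0.262

⟨n⟩ = (1/(Z₂−Z₁)) ∫ n₀ e^(−βZ) dZ = n₀·(e^(−β·Z₁) − e^(−β·Z₂)) / (β·(Z₂−Z₁))
e^(−0.353×0.6) = 0.8091; e^(−0.353×3) = 0.3468
⟨n⟩ = 0.48 × (0.8091 − 0.3468) / (0.353 × 2.4) = 0.48 × 0.5457 = 0.2619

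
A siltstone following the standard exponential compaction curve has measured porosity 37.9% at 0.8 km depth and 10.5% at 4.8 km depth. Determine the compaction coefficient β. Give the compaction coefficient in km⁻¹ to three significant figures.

Athy: phi(z) = phi₀ e^(−βz) ⇒ phi₁/phi₂ = e^{β(z₂−z₁)} ⇒ β = ln(phi₁/phi₂)/(z₂−z₁)
β = ln(0.379/0.105) / (4.8 − 0.8) = ln(3.61) / 4 = 1.2836 / 4 = 0.3209 km⁻¹

0.321 km⁻¹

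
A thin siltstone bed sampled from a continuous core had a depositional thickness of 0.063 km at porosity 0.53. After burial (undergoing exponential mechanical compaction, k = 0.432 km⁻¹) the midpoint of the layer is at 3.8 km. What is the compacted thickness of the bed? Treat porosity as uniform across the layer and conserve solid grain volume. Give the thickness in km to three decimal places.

Porosity at 3.8 km: phi = 0.53·exp(−0.432×3.8) = 0.1026
Solid-volume conservation: h(1−phi) = h₀(1−phi₀) ⇒ h = h₀·(1−phi₀)/(1−phi)
h = 0.063 × (1 − 0.53)/(1 − 0.1026) = 0.063 × 0.5238 = 0.0330 km

0.033 km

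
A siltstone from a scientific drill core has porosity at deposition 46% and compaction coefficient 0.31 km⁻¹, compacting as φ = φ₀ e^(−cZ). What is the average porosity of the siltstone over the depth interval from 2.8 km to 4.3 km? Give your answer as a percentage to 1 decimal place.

15.4%

⟨φ⟩ = (1/(Z₂−Z₁)) ∫ φ₀ e^(−cZ) dZ = φ₀·(e^(−c·Z₁) − e^(−c·Z₂)) / (c·(Z₂−Z₁))
e^(−0.31×2.8) = 0.4198; e^(−0.31×4.3) = 0.2637
⟨φ⟩ = 0.46 × (0.4198 − 0.2637) / (0.31 × 1.5) = 0.46 × 0.3357 = 0.1544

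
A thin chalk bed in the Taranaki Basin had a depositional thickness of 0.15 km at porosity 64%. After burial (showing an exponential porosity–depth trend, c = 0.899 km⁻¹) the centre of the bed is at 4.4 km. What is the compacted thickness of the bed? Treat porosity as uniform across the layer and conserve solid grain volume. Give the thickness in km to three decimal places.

0.055 km

Porosity at 4.4 km: φ = 0.64·exp(−0.899×4.4) = 0.0123
Solid-volume conservation: h(1−φ) = h₀(1−φ₀) ⇒ h = h₀·(1−φ₀)/(1−φ)
h = 0.15 × (1 − 0.64)/(1 − 0.0123) = 0.15 × 0.3645 = 0.0547 km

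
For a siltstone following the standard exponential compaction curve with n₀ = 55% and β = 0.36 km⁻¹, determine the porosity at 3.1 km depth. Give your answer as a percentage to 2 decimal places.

18.02%

n = n₀·exp(−β·Z) = 0.55 × exp(−0.36 × 3.1) = 0.55 × exp(−1.116)
  = 0.55 × 0.3276 = 0.1802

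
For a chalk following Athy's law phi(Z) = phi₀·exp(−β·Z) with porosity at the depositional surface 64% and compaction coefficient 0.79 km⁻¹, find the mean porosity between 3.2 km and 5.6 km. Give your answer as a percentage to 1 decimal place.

⟨phi⟩ = (1/(Z₂−Z₁)) ∫ phi₀ e^(−βZ) dZ = phi₀·(e^(−β·Z₁) − e^(−β·Z₂)) / (β·(Z₂−Z₁))
e^(−0.79×3.2) = 0.0798; e^(−0.79×5.6) = 0.0120
⟨phi⟩ = 0.64 × (0.0798 − 0.0120) / (0.79 × 2.4) = 0.64 × 0.0358 = 0.0229

2.3%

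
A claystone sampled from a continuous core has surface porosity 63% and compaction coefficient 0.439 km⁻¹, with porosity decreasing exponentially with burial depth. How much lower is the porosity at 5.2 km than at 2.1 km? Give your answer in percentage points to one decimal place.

18.6 percentage points

n(2.1) = 0.63·e^(−0.439×2.1) = 0.2506
n(5.2) = 0.63·e^(−0.439×5.2) = 0.0643
Δn = 0.2506 − 0.0643 = 0.1863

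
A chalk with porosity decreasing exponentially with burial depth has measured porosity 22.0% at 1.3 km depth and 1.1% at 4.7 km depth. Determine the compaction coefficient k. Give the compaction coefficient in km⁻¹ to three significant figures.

0.881 km⁻¹

Athy: φ(z) = φ₀ e^(−kz) ⇒ φ₁/φ₂ = e^{k(z₂−z₁)} ⇒ k = ln(φ₁/φ₂)/(z₂−z₁)
k = ln(0.22/0.011) / (4.7 − 1.3) = ln(20) / 3.4 = 2.9957 / 3.4 = 0.8811 km⁻¹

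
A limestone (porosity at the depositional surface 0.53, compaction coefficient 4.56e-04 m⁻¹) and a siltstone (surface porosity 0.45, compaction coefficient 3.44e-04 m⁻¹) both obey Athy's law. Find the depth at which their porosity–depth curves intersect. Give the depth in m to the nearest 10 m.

1460 m

Working in km (1 km = 1000 m; c in km⁻¹ = c in m⁻¹ × 1000):
Set φ₀ₐ e^(−cₐZ) = φ₀ᵦ e^(−cᵦZ) ⇒ ln(φ₀ₐ/φ₀ᵦ) = (cₐ − cᵦ)·Z
Z = ln(0.53/0.45) / (0.456 − 0.344) = 0.1636 / 0.112 = 1.461 km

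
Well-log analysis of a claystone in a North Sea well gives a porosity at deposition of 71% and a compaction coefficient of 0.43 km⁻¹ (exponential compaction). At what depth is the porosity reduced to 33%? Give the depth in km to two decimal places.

Invert Athy's law: Z = ln(φ₀/φ) / c
Z = ln(0.71/0.33) / 0.43 = ln(2.152) / 0.43 = 0.7662 / 0.43 = 1.782 km

1.78 km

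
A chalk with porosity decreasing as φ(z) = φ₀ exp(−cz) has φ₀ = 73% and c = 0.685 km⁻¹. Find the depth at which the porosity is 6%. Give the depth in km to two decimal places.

Invert Athy's law: z = ln(φ₀/φ) / c
z = ln(0.73/0.06) / 0.685 = ln(12.17) / 0.685 = 2.4987 / 0.685 = 3.648 km

3.65 km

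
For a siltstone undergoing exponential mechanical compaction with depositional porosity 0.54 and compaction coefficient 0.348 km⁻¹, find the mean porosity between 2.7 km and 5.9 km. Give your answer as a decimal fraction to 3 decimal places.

0.127

⟨φ⟩ = (1/(z₂−z₁)) ∫ φ₀ e^(−βz) dz = φ₀·(e^(−β·z₁) − e^(−β·z₂)) / (β·(z₂−z₁))
e^(−0.348×2.7) = 0.3908; e^(−0.348×5.9) = 0.1283
⟨φ⟩ = 0.54 × (0.3908 − 0.1283) / (0.348 × 3.2) = 0.54 × 0.2357 = 0.1273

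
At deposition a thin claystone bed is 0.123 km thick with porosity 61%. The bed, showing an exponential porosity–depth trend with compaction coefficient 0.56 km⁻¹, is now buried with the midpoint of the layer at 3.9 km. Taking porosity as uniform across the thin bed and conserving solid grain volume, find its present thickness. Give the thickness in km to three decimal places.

0.052 km

Porosity at 3.9 km: n = 0.61·exp(−0.56×3.9) = 0.0687
Solid-volume conservation: h(1−n) = h₀(1−n₀) ⇒ h = h₀·(1−n₀)/(1−n)
h = 0.123 × (1 − 0.61)/(1 − 0.0687) = 0.123 × 0.4188 = 0.0515 km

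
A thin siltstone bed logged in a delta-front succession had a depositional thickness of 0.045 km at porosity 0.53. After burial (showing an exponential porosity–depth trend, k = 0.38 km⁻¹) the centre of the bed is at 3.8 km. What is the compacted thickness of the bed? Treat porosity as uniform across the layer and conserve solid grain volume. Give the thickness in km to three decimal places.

Porosity at 3.8 km: n = 0.53·exp(−0.38×3.8) = 0.1251
Solid-volume conservation: h(1−n) = h₀(1−n₀) ⇒ h = h₀·(1−n₀)/(1−n)
h = 0.045 × (1 − 0.53)/(1 − 0.1251) = 0.045 × 0.5372 = 0.0242 km

0.024 km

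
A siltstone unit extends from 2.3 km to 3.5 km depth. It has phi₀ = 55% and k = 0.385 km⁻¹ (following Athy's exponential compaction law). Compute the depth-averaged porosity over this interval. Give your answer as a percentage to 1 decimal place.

⟨phi⟩ = (1/(z₂−z₁)) ∫ phi₀ e^(−kz) dz = phi₀·(e^(−k·z₁) − e^(−k·z₂)) / (k·(z₂−z₁))
e^(−0.385×2.3) = 0.4125; e^(−0.385×3.5) = 0.2599
⟨phi⟩ = 0.55 × (0.4125 − 0.2599) / (0.385 × 1.2) = 0.55 × 0.3303 = 0.1817

18.2%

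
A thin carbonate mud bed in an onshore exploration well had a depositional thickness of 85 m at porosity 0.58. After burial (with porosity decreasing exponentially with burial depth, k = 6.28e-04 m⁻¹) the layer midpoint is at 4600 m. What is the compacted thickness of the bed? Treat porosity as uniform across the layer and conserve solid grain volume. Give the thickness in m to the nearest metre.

Working in km (1 km = 1000 m; k in km⁻¹ = k in m⁻¹ × 1000):
Porosity at 4.6 km: phi = 0.58·exp(−0.628×4.6) = 0.0323
Solid-volume conservation: h(1−phi) = h₀(1−phi₀) ⇒ h = h₀·(1−phi₀)/(1−phi)
h = 0.085 × (1 − 0.58)/(1 − 0.0323) = 0.085 × 0.4340 = 0.0369 km

37 m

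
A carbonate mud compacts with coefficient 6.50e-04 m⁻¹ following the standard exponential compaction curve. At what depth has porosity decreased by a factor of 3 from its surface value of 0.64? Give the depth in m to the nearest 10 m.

Working in km (1 km = 1000 m; k in km⁻¹ = k in m⁻¹ × 1000):
n/n₀ = 1/3 ⇒ exp(−k·d) = 1/3 ⇒ d = ln(3) / k
d = 1.0986 / 0.65 = 1.690 km

1690 m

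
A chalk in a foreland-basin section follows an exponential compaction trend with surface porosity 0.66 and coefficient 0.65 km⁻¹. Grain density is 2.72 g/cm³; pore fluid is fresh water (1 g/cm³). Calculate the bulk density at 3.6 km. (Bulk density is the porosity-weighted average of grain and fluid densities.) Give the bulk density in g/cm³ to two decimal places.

2.61 g/cm³

Porosity at depth: φ = 0.66·exp(−0.65×3.6) = 0.66×0.0963 = 0.0636
Bulk density: ρ_b = (1−φ)ρ_g + φ·ρ_f = 0.9364×2.72 + 0.0636×1
       = 2.547 + 0.064 = 2.611 g/cm³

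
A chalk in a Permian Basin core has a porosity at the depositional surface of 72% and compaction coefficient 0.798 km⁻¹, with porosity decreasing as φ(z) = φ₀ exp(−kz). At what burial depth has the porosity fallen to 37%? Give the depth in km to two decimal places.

0.83 km

Invert Athy's law: z = ln(φ₀/φ) / k
z = ln(0.72/0.37) / 0.798 = ln(1.946) / 0.798 = 0.6657 / 0.798 = 0.834 km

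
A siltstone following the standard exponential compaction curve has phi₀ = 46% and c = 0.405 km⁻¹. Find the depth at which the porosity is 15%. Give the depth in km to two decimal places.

2.77 km

Invert Athy's law: d = ln(phi₀/phi) / c
d = ln(0.46/0.15) / 0.405 = ln(3.067) / 0.405 = 1.1206 / 0.405 = 2.767 km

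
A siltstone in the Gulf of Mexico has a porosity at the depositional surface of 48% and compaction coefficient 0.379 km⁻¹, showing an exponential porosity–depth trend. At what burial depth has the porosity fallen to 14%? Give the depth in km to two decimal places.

3.25 km

Invert Athy's law: d = ln(n₀/n) / c
d = ln(0.48/0.14) / 0.379 = ln(3.429) / 0.379 = 1.2321 / 0.379 = 3.251 km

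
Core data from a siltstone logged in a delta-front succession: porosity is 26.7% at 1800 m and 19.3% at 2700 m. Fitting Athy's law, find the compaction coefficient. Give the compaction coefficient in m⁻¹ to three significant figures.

Working in km (1 km = 1000 m; c in km⁻¹ = c in m⁻¹ × 1000):
Athy: φ(Z) = φ₀ e^(−cZ) ⇒ φ₁/φ₂ = e^{c(Z₂−Z₁)} ⇒ c = ln(φ₁/φ₂)/(Z₂−Z₁)
c = ln(0.267/0.193) / (2.7 − 1.8) = ln(1.383) / 0.9 = 0.3246 / 0.9 = 0.3606 km⁻¹

0.000361 m⁻¹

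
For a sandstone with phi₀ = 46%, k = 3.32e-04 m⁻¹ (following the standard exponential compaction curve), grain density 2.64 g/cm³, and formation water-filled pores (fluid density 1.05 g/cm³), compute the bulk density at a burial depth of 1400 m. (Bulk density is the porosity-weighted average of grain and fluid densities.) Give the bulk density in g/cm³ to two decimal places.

Working in km (1 km = 1000 m; k in km⁻¹ = k in m⁻¹ × 1000):
Porosity at depth: phi = 0.46·exp(−0.332×1.4) = 0.46×0.6283 = 0.2890
Bulk density: ρ_b = (1−phi)ρ_g + phi·ρ_f = 0.7110×2.64 + 0.2890×1.05
       = 1.877 + 0.303 = 2.180 g/cm³

2.18 g/cm³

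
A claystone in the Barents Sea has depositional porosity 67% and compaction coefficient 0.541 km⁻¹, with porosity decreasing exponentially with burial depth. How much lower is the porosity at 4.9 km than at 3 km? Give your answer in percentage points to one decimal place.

8.5 percentage points

φ(3) = 0.67·e^(−0.541×3) = 0.1322
φ(4.9) = 0.67·e^(−0.541×4.9) = 0.0473
Δφ = 0.1322 − 0.0473 = 0.0849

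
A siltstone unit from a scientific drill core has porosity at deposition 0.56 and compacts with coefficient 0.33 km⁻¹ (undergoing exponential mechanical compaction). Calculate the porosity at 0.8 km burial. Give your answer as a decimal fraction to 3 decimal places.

0.430

n = n₀·exp(−c·Z) = 0.56 × exp(−0.33 × 0.8) = 0.56 × exp(−0.264)
  = 0.56 × 0.7680 = 0.4301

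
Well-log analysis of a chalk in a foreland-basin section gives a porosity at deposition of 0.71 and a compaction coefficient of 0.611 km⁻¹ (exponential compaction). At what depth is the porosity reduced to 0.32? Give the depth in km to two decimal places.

Invert Athy's law: Z = ln(φ₀/φ) / β
Z = ln(0.71/0.32) / 0.611 = ln(2.219) / 0.611 = 0.7969 / 0.611 = 1.304 km

1.30 km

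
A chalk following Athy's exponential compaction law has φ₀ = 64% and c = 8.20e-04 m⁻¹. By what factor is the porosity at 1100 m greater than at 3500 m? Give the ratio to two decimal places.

7.16

Working in km (1 km = 1000 m; c in km⁻¹ = c in m⁻¹ × 1000):
φ(d₁)/φ(d₂) = e^(−c·d₁)/e^(−c·d₂) = e^{c(d₂−d₁)}
= exp(0.82 × 2.4) = exp(1.968) = 7.1563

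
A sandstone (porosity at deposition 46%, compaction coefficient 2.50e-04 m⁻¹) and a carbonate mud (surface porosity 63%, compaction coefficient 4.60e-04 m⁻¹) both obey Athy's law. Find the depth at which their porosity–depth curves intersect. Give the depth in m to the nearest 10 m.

1500 m

Working in km (1 km = 1000 m; k in km⁻¹ = k in m⁻¹ × 1000):
Set phi₀ₐ e^(−kₐZ) = phi₀ᵦ e^(−kᵦZ) ⇒ ln(phi₀ₐ/phi₀ᵦ) = (kₐ − kᵦ)·Z
Z = ln(0.46/0.63) / (0.25 − 0.46) = -0.3145 / -0.21 = 1.498 km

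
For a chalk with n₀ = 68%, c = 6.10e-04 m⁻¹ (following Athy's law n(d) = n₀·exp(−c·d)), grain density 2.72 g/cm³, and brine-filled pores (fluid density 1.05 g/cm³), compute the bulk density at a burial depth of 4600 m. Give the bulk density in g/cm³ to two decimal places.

Working in km (1 km = 1000 m; c in km⁻¹ = c in m⁻¹ × 1000):
Porosity at depth: n = 0.68·exp(−0.61×4.6) = 0.68×0.0604 = 0.0411
Bulk density: ρ_b = (1−n)ρ_g + n·ρ_f = 0.9589×2.72 + 0.0411×1.05
       = 2.608 + 0.043 = 2.651 g/cm³

2.65 g/cm³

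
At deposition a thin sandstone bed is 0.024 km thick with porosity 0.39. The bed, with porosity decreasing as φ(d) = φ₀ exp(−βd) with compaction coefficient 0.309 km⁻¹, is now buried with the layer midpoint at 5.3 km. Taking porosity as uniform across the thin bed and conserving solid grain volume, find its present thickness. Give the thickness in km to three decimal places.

Porosity at 5.3 km: φ = 0.39·exp(−0.309×5.3) = 0.0758
Solid-volume conservation: h(1−φ) = h₀(1−φ₀) ⇒ h = h₀·(1−φ₀)/(1−φ)
h = 0.024 × (1 − 0.39)/(1 − 0.0758) = 0.024 × 0.6600 = 0.0158 km

0.016 km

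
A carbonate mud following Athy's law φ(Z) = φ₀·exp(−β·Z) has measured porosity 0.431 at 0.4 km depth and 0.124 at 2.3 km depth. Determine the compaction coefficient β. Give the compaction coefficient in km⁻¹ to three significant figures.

Athy: φ(Z) = φ₀ e^(−βZ) ⇒ φ₁/φ₂ = e^{β(Z₂−Z₁)} ⇒ β = ln(φ₁/φ₂)/(Z₂−Z₁)
β = ln(0.431/0.124) / (2.3 − 0.4) = ln(3.476) / 1.9 = 1.2458 / 1.9 = 0.6557 km⁻¹

0.656 km⁻¹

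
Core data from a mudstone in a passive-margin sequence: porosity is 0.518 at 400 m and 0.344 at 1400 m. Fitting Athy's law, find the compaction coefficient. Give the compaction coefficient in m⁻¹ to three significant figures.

0.000409 m⁻¹

Working in km (1 km = 1000 m; β in km⁻¹ = β in m⁻¹ × 1000):
Athy: n(d) = n₀ e^(−βd) ⇒ n₁/n₂ = e^{β(d₂−d₁)} ⇒ β = ln(n₁/n₂)/(d₂−d₁)
β = ln(0.518/0.344) / (1.4 − 0.4) = ln(1.506) / 1 = 0.4093 / 1 = 0.4093 km⁻¹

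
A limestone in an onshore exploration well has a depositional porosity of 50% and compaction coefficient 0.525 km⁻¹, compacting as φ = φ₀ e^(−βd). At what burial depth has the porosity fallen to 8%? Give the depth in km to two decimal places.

Invert Athy's law: d = ln(φ₀/φ) / β
d = ln(0.5/0.08) / 0.525 = ln(6.25) / 0.525 = 1.8326 / 0.525 = 3.491 km

3.49 km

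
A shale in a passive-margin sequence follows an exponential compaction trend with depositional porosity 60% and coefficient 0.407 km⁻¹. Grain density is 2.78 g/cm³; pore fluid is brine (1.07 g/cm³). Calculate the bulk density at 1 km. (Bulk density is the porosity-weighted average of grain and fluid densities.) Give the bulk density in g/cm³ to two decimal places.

Porosity at depth: phi = 0.6·exp(−0.407×1) = 0.6×0.6656 = 0.3994
Bulk density: ρ_b = (1−phi)ρ_g + phi·ρ_f = 0.6006×2.78 + 0.3994×1.07
       = 1.670 + 0.427 = 2.097 g/cm³

2.10 g/cm³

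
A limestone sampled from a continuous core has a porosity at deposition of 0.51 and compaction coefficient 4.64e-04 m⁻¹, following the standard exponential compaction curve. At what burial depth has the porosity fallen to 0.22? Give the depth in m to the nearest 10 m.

Working in km (1 km = 1000 m; k in km⁻¹ = k in m⁻¹ × 1000):
Invert Athy's law: z = ln(phi₀/phi) / k
z = ln(0.51/0.22) / 0.464 = ln(2.318) / 0.464 = 0.8408 / 0.464 = 1.812 km

1810 m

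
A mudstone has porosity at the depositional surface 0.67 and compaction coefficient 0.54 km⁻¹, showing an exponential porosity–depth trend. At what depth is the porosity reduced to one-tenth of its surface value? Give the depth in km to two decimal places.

4.26 km

n/n₀ = 1/10 ⇒ exp(−β·Z) = 1/10 ⇒ Z = ln(10) / β
Z = 2.3026 / 0.54 = 4.264 km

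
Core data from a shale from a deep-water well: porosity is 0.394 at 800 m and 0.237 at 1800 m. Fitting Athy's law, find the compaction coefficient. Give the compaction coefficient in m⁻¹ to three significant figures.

0.000508 m⁻¹

Working in km (1 km = 1000 m; k in km⁻¹ = k in m⁻¹ × 1000):
Athy: phi(Z) = phi₀ e^(−kZ) ⇒ phi₁/phi₂ = e^{k(Z₂−Z₁)} ⇒ k = ln(phi₁/phi₂)/(Z₂−Z₁)
k = ln(0.394/0.237) / (1.8 − 0.8) = ln(1.662) / 1 = 0.5083 / 1 = 0.5083 km⁻¹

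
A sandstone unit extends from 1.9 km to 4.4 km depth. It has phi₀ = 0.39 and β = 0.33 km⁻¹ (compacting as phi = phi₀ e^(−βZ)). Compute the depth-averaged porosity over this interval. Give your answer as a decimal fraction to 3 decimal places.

0.142

⟨phi⟩ = (1/(Z₂−Z₁)) ∫ phi₀ e^(−βZ) dZ = phi₀·(e^(−β·Z₁) − e^(−β·Z₂)) / (β·(Z₂−Z₁))
e^(−0.33×1.9) = 0.5342; e^(−0.33×4.4) = 0.2341
⟨phi⟩ = 0.39 × (0.5342 − 0.2341) / (0.33 × 2.5) = 0.39 × 0.3637 = 0.1419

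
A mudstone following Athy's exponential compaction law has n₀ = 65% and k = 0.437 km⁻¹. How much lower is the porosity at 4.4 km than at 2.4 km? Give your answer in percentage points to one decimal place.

13.3 percentage points

n(2.4) = 0.65·e^(−0.437×2.4) = 0.2277
n(4.4) = 0.65·e^(−0.437×4.4) = 0.0950
Δn = 0.2277 − 0.0950 = 0.1327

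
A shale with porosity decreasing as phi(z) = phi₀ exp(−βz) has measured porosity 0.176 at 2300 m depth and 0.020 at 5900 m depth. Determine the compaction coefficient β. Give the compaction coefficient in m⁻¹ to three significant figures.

Working in km (1 km = 1000 m; β in km⁻¹ = β in m⁻¹ × 1000):
Athy: phi(z) = phi₀ e^(−βz) ⇒ phi₁/phi₂ = e^{β(z₂−z₁)} ⇒ β = ln(phi₁/phi₂)/(z₂−z₁)
β = ln(0.176/0.02) / (5.9 − 2.3) = ln(8.8) / 3.6 = 2.1748 / 3.6 = 0.6041 km⁻¹

0.000604 m⁻¹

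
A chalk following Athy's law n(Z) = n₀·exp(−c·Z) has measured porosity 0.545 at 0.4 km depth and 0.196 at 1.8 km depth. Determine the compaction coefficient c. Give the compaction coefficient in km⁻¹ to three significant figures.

Athy: n(Z) = n₀ e^(−cZ) ⇒ n₁/n₂ = e^{c(Z₂−Z₁)} ⇒ c = ln(n₁/n₂)/(Z₂−Z₁)
c = ln(0.545/0.196) / (1.8 − 0.4) = ln(2.781) / 1.4 = 1.0227 / 1.4 = 0.7305 km⁻¹

0.730 km⁻¹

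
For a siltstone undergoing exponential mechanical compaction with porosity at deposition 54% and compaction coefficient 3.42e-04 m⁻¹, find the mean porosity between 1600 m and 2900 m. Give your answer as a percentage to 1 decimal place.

25.2%

Working in km (1 km = 1000 m; k in km⁻¹ = k in m⁻¹ × 1000):
⟨n⟩ = (1/(d₂−d₁)) ∫ n₀ e^(−kd) dd = n₀·(e^(−k·d₁) − e^(−k·d₂)) / (k·(d₂−d₁))
e^(−0.342×1.6) = 0.5786; e^(−0.342×2.9) = 0.3709
⟨n⟩ = 0.54 × (0.5786 − 0.3709) / (0.342 × 1.3) = 0.54 × 0.4671 = 0.2522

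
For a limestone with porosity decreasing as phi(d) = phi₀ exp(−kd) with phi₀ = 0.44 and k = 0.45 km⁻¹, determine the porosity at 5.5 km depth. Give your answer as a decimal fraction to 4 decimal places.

phi = phi₀·exp(−k·d) = 0.44 × exp(−0.45 × 5.5) = 0.44 × exp(−2.475)
  = 0.44 × 0.0842 = 0.0370

0.0370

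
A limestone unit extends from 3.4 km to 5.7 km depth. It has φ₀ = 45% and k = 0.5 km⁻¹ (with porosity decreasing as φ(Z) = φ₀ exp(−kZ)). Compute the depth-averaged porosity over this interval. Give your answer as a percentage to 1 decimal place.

⟨φ⟩ = (1/(Z₂−Z₁)) ∫ φ₀ e^(−kZ) dZ = φ₀·(e^(−k·Z₁) − e^(−k·Z₂)) / (k·(Z₂−Z₁))
e^(−0.5×3.4) = 0.1827; e^(−0.5×5.7) = 0.0578
⟨φ⟩ = 0.45 × (0.1827 − 0.0578) / (0.5 × 2.3) = 0.45 × 0.1086 = 0.0489

4.9%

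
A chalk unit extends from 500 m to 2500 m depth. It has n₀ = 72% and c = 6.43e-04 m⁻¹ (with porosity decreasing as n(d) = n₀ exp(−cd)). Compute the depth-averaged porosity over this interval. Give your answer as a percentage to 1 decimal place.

Working in km (1 km = 1000 m; c in km⁻¹ = c in m⁻¹ × 1000):
⟨n⟩ = (1/(d₂−d₁)) ∫ n₀ e^(−cd) dd = n₀·(e^(−c·d₁) − e^(−c·d₂)) / (c·(d₂−d₁))
e^(−0.643×0.5) = 0.7251; e^(−0.643×2.5) = 0.2004
⟨n⟩ = 0.72 × (0.7251 − 0.2004) / (0.643 × 2) = 0.72 × 0.4080 = 0.2938

29.4%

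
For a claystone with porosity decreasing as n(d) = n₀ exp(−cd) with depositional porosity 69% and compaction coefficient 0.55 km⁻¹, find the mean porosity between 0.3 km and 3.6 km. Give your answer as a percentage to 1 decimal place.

27.0%

⟨n⟩ = (1/(d₂−d₁)) ∫ n₀ e^(−cd) dd = n₀·(e^(−c·d₁) − e^(−c·d₂)) / (c·(d₂−d₁))
e^(−0.55×0.3) = 0.8479; e^(−0.55×3.6) = 0.1381
⟨n⟩ = 0.69 × (0.8479 − 0.1381) / (0.55 × 3.3) = 0.69 × 0.3911 = 0.2699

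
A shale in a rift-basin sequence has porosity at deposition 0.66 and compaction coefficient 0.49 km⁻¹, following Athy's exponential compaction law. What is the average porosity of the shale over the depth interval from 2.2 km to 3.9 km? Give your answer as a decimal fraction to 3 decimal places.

0.152

⟨phi⟩ = (1/(d₂−d₁)) ∫ phi₀ e^(−cd) dd = phi₀·(e^(−c·d₁) − e^(−c·d₂)) / (c·(d₂−d₁))
e^(−0.49×2.2) = 0.3403; e^(−0.49×3.9) = 0.1479
⟨phi⟩ = 0.66 × (0.3403 − 0.1479) / (0.49 × 1.7) = 0.66 × 0.2309 = 0.1524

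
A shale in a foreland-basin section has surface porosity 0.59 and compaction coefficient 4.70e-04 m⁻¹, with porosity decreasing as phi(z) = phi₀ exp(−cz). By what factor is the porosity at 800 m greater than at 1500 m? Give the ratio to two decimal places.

Working in km (1 km = 1000 m; c in km⁻¹ = c in m⁻¹ × 1000):
phi(z₁)/phi(z₂) = e^(−c·z₁)/e^(−c·z₂) = e^{c(z₂−z₁)}
= exp(0.47 × 0.7) = exp(0.329) = 1.3896

1.39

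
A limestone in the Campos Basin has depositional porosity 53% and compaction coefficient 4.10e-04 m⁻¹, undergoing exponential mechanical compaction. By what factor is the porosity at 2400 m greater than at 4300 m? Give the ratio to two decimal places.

Working in km (1 km = 1000 m; k in km⁻¹ = k in m⁻¹ × 1000):
n(Z₁)/n(Z₂) = e^(−k·Z₁)/e^(−k·Z₂) = e^{k(Z₂−Z₁)}
= exp(0.41 × 1.9) = exp(0.779) = 2.1793

2.18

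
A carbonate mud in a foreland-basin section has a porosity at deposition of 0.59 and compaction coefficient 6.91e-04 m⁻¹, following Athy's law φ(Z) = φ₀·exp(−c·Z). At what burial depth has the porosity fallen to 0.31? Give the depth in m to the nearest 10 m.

930 m

Working in km (1 km = 1000 m; c in km⁻¹ = c in m⁻¹ × 1000):
Invert Athy's law: Z = ln(φ₀/φ) / c
Z = ln(0.59/0.31) / 0.691 = ln(1.903) / 0.691 = 0.6436 / 0.691 = 0.931 km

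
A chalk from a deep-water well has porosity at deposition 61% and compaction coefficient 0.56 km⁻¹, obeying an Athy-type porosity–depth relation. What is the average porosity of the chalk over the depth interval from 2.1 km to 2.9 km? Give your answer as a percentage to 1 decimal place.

⟨phi⟩ = (1/(Z₂−Z₁)) ∫ phi₀ e^(−βZ) dZ = phi₀·(e^(−β·Z₁) − e^(−β·Z₂)) / (β·(Z₂−Z₁))
e^(−0.56×2.1) = 0.3085; e^(−0.56×2.9) = 0.1971
⟨phi⟩ = 0.61 × (0.3085 − 0.1971) / (0.56 × 0.8) = 0.61 × 0.2487 = 0.1517

15.2%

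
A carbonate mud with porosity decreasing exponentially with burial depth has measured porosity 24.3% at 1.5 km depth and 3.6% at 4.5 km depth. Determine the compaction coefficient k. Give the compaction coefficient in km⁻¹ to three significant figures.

Athy: phi(d) = phi₀ e^(−kd) ⇒ phi₁/phi₂ = e^{k(d₂−d₁)} ⇒ k = ln(phi₁/phi₂)/(d₂−d₁)
k = ln(0.243/0.036) / (4.5 − 1.5) = ln(6.75) / 3 = 1.9095 / 3 = 0.6365 km⁻¹

0.637 km⁻¹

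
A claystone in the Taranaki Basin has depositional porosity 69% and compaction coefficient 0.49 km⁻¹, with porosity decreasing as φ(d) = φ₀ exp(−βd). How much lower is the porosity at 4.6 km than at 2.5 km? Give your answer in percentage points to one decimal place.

13.0 percentage points

φ(2.5) = 0.69·e^(−0.49×2.5) = 0.2027
φ(4.6) = 0.69·e^(−0.49×4.6) = 0.0724
Δφ = 0.2027 − 0.0724 = 0.1303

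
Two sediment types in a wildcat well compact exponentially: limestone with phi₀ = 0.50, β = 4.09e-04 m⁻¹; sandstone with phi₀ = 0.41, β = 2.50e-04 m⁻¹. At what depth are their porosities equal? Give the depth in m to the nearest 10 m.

1250 m

Working in km (1 km = 1000 m; β in km⁻¹ = β in m⁻¹ × 1000):
Set phi₀ₐ e^(−βₐd) = phi₀ᵦ e^(−βᵦd) ⇒ ln(phi₀ₐ/phi₀ᵦ) = (βₐ − βᵦ)·d
d = ln(0.5/0.41) / (0.409 − 0.25) = 0.1985 / 0.159 = 1.248 km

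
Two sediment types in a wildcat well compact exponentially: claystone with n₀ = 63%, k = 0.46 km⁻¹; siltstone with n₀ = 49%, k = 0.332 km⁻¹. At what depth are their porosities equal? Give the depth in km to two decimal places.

Set n₀ₐ e^(−kₐz) = n₀ᵦ e^(−kᵦz) ⇒ ln(n₀ₐ/n₀ᵦ) = (kₐ − kᵦ)·z
z = ln(0.63/0.49) / (0.46 − 0.332) = 0.2513 / 0.128 = 1.963 km

1.96 km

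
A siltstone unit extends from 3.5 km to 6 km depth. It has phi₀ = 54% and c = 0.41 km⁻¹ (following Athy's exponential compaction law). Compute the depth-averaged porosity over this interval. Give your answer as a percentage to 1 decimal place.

⟨phi⟩ = (1/(d₂−d₁)) ∫ phi₀ e^(−cd) dd = phi₀·(e^(−c·d₁) − e^(−c·d₂)) / (c·(d₂−d₁))
e^(−0.41×3.5) = 0.2381; e^(−0.41×6) = 0.0854
⟨phi⟩ = 0.54 × (0.2381 − 0.0854) / (0.41 × 2.5) = 0.54 × 0.1490 = 0.0804

8.0%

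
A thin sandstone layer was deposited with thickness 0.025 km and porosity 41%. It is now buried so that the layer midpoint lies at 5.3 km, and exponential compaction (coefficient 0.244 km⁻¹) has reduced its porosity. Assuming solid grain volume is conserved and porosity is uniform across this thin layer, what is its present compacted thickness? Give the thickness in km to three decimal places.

0.017 km

Porosity at 5.3 km: phi = 0.41·exp(−0.244×5.3) = 0.1125
Solid-volume conservation: h(1−phi) = h₀(1−phi₀) ⇒ h = h₀·(1−phi₀)/(1−phi)
h = 0.025 × (1 − 0.41)/(1 − 0.1125) = 0.025 × 0.6648 = 0.0166 km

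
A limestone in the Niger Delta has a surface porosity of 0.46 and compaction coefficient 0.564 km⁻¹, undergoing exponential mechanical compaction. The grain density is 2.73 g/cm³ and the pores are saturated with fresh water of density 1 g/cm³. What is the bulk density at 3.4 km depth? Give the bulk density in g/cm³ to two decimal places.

Porosity at depth: n = 0.46·exp(−0.564×3.4) = 0.46×0.1470 = 0.0676
Bulk density: ρ_b = (1−n)ρ_g + n·ρ_f = 0.9324×2.73 + 0.0676×1
       = 2.545 + 0.068 = 2.613 g/cm³

2.61 g/cm³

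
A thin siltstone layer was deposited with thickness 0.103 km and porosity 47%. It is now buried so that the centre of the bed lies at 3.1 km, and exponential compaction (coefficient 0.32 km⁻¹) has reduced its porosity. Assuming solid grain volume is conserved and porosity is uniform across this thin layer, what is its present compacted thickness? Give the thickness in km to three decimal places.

Porosity at 3.1 km: φ = 0.47·exp(−0.32×3.1) = 0.1743
Solid-volume conservation: h(1−φ) = h₀(1−φ₀) ⇒ h = h₀·(1−φ₀)/(1−φ)
h = 0.103 × (1 − 0.47)/(1 − 0.1743) = 0.103 × 0.6419 = 0.0661 km

0.066 km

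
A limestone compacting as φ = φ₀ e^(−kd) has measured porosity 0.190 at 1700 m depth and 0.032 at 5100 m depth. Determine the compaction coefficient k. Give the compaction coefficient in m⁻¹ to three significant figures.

0.000524 m⁻¹

Working in km (1 km = 1000 m; k in km⁻¹ = k in m⁻¹ × 1000):
Athy: φ(d) = φ₀ e^(−kd) ⇒ φ₁/φ₂ = e^{k(d₂−d₁)} ⇒ k = ln(φ₁/φ₂)/(d₂−d₁)
k = ln(0.19/0.032) / (5.1 − 1.7) = ln(5.938) / 3.4 = 1.7813 / 3.4 = 0.5239 km⁻¹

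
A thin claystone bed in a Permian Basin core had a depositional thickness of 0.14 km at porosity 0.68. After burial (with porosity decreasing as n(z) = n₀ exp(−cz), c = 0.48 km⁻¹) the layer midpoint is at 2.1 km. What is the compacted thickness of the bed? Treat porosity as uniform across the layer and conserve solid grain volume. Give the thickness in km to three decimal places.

0.060 km

Porosity at 2.1 km: n = 0.68·exp(−0.48×2.1) = 0.2482
Solid-volume conservation: h(1−n) = h₀(1−n₀) ⇒ h = h₀·(1−n₀)/(1−n)
h = 0.14 × (1 − 0.68)/(1 − 0.2482) = 0.14 × 0.4256 = 0.0596 km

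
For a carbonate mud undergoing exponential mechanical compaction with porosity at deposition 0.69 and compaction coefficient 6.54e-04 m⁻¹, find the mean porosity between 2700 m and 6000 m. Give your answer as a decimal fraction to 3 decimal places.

Working in km (1 km = 1000 m; k in km⁻¹ = k in m⁻¹ × 1000):
⟨n⟩ = (1/(d₂−d₁)) ∫ n₀ e^(−kd) dd = n₀·(e^(−k·d₁) − e^(−k·d₂)) / (k·(d₂−d₁))
e^(−0.654×2.7) = 0.1710; e^(−0.654×6) = 0.0198
⟨n⟩ = 0.69 × (0.1710 − 0.0198) / (0.654 × 3.3) = 0.69 × 0.0701 = 0.0484

0.048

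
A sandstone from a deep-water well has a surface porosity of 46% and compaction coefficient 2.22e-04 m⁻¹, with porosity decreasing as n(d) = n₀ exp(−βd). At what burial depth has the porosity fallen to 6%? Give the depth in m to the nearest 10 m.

Working in km (1 km = 1000 m; β in km⁻¹ = β in m⁻¹ × 1000):
Invert Athy's law: d = ln(n₀/n) / β
d = ln(0.46/0.06) / 0.222 = ln(7.667) / 0.222 = 2.0369 / 0.222 = 9.175 km

9180 m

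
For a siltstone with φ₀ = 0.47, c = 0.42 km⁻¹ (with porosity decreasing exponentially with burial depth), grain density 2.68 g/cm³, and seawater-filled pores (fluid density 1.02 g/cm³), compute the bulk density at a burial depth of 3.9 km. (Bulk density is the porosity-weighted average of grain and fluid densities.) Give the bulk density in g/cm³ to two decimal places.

Porosity at depth: φ = 0.47·exp(−0.42×3.9) = 0.47×0.1944 = 0.0914
Bulk density: ρ_b = (1−φ)ρ_g + φ·ρ_f = 0.9086×2.68 + 0.0914×1.02
       = 2.435 + 0.093 = 2.528 g/cm³

2.53 g/cm³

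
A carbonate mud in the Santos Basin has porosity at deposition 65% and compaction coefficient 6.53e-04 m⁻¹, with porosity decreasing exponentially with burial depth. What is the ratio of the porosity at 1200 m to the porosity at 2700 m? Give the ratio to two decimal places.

2.66

Working in km (1 km = 1000 m; β in km⁻¹ = β in m⁻¹ × 1000):
n(d₁)/n(d₂) = e^(−β·d₁)/e^(−β·d₂) = e^{β(d₂−d₁)}
= exp(0.653 × 1.5) = exp(0.9795) = 2.6631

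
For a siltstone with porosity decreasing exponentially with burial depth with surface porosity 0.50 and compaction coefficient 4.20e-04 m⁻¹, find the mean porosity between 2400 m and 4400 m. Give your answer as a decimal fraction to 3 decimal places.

0.123

Working in km (1 km = 1000 m; c in km⁻¹ = c in m⁻¹ × 1000):
⟨phi⟩ = (1/(z₂−z₁)) ∫ phi₀ e^(−cz) dz = phi₀·(e^(−c·z₁) − e^(−c·z₂)) / (c·(z₂−z₁))
e^(−0.42×2.4) = 0.3649; e^(−0.42×4.4) = 0.1576
⟨phi⟩ = 0.5 × (0.3649 − 0.1576) / (0.42 × 2) = 0.5 × 0.2469 = 0.1235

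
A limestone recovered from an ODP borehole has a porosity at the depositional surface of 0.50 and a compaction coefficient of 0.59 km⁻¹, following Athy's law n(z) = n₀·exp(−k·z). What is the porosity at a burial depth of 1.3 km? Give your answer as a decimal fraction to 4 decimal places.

n = n₀·exp(−k·z) = 0.5 × exp(−0.59 × 1.3) = 0.5 × exp(−0.767)
  = 0.5 × 0.4644 = 0.2322

0.2322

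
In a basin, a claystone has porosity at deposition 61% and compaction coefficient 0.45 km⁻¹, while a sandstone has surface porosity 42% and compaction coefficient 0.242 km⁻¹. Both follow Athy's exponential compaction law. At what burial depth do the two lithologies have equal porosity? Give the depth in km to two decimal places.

1.79 km

Set n₀ₐ e^(−kₐz) = n₀ᵦ e^(−kᵦz) ⇒ ln(n₀ₐ/n₀ᵦ) = (kₐ − kᵦ)·z
z = ln(0.61/0.42) / (0.45 − 0.242) = 0.3732 / 0.208 = 1.794 km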